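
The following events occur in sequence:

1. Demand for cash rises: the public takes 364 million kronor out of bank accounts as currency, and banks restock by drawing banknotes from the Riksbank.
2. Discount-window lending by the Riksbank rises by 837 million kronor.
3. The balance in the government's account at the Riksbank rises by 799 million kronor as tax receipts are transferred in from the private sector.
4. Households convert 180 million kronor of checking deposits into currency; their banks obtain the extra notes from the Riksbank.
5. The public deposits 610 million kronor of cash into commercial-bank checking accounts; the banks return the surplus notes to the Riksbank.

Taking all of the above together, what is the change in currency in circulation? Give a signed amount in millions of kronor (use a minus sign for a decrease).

-66 million

Currency withdrawal 364 million kronor: notes leave the central bank → +364M.
Discount-window loan 837 million kronor: no currency enters or leaves circulation → 0.
Government account inflow 799 million kronor: no currency enters or leaves circulation → 0.
Currency withdrawal 180 million kronor: notes leave the central bank → +180M.
Currency deposit 610 million kronor: notes return to the central bank → −610M.
Net: 364 + 0 + 0 + 180 − 610 = -66 million.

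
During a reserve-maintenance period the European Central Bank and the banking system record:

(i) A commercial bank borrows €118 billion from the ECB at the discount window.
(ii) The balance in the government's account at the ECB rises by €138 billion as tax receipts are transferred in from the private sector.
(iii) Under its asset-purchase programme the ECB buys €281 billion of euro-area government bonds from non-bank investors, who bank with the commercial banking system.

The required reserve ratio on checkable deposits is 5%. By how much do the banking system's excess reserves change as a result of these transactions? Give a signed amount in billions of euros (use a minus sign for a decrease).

Discount-window loan €118 billion: reserves +€118B, deposits 0.
Government account inflow €138 billion: reserves −€138B, deposits −€138B.
Asset purchase (from non-banks) €281 billion: reserves +€281B, deposits +€281B.
Totals: Δreserves = +€261B, Δdeposits = +€143B.
Δrequired reserves = 5% × +€143B = +€7.15B.
Δexcess reserves = Δreserves − Δrequired = +€261B − (+€7.15B) = +€253.85 billion.

+€253.85 billion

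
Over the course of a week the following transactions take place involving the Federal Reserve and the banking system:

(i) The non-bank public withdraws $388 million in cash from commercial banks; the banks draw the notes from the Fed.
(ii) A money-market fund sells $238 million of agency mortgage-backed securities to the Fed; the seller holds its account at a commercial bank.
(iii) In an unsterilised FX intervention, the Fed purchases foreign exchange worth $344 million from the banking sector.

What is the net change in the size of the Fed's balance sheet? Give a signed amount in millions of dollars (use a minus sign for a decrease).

+$582 million

Currency withdrawal $388 million: only the composition of liabilities changes → 0.
Asset purchase (from non-banks) $238 million: a Fed asset is acquired → +$238M.
FX purchase $344 million: a Fed asset is acquired → +$344M.
Net: 0 + 238 + 344 = +$582 million.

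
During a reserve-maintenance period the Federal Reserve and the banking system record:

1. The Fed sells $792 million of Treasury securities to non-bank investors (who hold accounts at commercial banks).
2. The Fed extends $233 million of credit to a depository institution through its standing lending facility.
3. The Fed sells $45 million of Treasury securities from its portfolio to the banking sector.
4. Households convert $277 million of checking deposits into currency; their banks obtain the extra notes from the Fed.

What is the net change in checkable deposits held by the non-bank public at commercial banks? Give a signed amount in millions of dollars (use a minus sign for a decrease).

Asset sale (to non-banks) $792 million: non-bank counterparties' bank balances fall → −$792M.
Discount-window loan $233 million: the counterparty is a bank, so public deposits are unchanged → 0.
OMO sale (to banks) $45 million: the counterparty is a bank, so public deposits are unchanged → 0.
Currency withdrawal $277 million: non-bank counterparties' bank balances fall → −$277M.
Net: −792 + 0 + 0 − 277 = -$1069 million.

-$1069 million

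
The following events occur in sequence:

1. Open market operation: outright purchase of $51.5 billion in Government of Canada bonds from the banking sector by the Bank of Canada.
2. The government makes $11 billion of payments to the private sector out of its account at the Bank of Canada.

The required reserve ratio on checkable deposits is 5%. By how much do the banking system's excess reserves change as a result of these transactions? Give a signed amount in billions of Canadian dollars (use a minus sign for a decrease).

+$61.95 billion

OMO purchase (from banks) $51.5 billion: reserves +$51.5B, deposits 0.
Government spending $11 billion: reserves +$11B, deposits +$11B.
Totals: Δreserves = +$62.5B, Δdeposits = +$11B.
Δrequired reserves = 5% × +$11B = +$0.55B.
Δexcess reserves = Δreserves − Δrequired = +$62.5B − (+$0.55B) = +$61.95 billion.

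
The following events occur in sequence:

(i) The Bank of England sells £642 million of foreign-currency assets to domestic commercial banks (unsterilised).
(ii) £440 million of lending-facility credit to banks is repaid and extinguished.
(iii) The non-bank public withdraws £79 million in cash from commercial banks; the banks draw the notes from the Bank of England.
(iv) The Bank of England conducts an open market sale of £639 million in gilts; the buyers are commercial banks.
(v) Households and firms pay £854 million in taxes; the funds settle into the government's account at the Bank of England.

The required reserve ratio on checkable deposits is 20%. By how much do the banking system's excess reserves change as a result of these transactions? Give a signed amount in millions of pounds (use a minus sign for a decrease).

-£2467.4 million

FX sale £642 million: reserves −£642M, deposits 0.
Discount-window repayment £440 million: reserves −£440M, deposits 0.
Currency withdrawal £79 million: reserves −£79M, deposits −£79M.
OMO sale (to banks) £639 million: reserves −£639M, deposits 0.
Government account inflow £854 million: reserves −£854M, deposits −£854M.
Totals: Δreserves = −£2654M, Δdeposits = −£933M.
Δrequired reserves = 20% × −£933M = −£186.6M.
Δexcess reserves = Δreserves − Δrequired = −£2654M − (−£186.6M) = -£2467.4 million.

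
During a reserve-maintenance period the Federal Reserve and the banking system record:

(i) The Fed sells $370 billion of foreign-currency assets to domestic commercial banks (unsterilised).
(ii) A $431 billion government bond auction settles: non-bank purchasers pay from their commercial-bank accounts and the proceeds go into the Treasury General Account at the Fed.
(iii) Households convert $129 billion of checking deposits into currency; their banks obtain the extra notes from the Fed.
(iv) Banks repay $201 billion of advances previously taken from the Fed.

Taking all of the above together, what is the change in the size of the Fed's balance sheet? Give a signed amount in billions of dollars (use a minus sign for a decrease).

-$571 billion

FX sale $370 billion: a Fed asset is shed → −$370B.
Government account inflow $431 billion: only the composition of liabilities changes → 0.
Currency withdrawal $129 billion: only the composition of liabilities changes → 0.
Discount-window repayment $201 billion: a Fed asset is shed → −$201B.
Net: −370 + 0 + 0 − 201 = -$571 billion.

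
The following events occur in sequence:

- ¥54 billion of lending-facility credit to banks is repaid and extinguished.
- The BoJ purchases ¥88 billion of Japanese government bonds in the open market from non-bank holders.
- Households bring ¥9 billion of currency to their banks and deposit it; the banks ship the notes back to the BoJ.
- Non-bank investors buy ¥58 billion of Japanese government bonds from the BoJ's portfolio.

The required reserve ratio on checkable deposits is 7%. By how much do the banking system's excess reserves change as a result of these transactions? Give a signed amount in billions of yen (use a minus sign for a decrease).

-¥17.73 billion

Discount-window repayment ¥54 billion: reserves −¥54B, deposits 0.
Asset purchase (from non-banks) ¥88 billion: reserves +¥88B, deposits +¥88B.
Currency deposit ¥9 billion: reserves +¥9B, deposits +¥9B.
Asset sale (to non-banks) ¥58 billion: reserves −¥58B, deposits −¥58B.
Totals: Δreserves = −¥15B, Δdeposits = +¥39B.
Δrequired reserves = 7% × +¥39B = +¥2.73B.
Δexcess reserves = Δreserves − Δrequired = −¥15B − (+¥2.73B) = -¥17.73 billion.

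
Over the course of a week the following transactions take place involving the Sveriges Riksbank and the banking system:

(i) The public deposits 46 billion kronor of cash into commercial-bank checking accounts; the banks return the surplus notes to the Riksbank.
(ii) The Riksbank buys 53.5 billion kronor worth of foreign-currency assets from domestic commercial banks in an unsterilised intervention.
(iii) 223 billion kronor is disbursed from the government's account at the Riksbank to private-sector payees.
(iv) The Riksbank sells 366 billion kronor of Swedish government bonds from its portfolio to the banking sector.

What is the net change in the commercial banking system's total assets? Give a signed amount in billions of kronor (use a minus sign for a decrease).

+269 billion

Riksbank balance sheet:
  Assets:      Securities −366B, Foreign assets +53.5B
  Liabilities: Bank reserves −43.5B, Currency in circulation −46B, Government deposits −223B
Commercial banking system:
  Assets:      Reserves at CB −43.5B, Securities +366B, Foreign assets −53.5B
  Liabilities: Checkable deposits +269B
Change in total bank assets = +269 billion.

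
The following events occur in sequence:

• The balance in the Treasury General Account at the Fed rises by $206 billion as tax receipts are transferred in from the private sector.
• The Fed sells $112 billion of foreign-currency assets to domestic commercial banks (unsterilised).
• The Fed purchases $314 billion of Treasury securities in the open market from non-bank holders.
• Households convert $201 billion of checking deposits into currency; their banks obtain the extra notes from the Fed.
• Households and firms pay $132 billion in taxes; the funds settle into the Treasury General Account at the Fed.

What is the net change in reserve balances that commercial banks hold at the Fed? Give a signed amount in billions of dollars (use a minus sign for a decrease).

-$337 billion

Government account inflow $206 billion: funds move from bank reserves into the government account → −$206B.
FX sale $112 billion: the buying banks pay out of their reserve balances → −$112B.
Asset purchase (from non-banks) $314 billion: the Fed pays by crediting reserve accounts → +$314B.
Currency withdrawal $201 billion: banks swap reserves for currency → −$201B.
Government account inflow $132 billion: funds move from bank reserves into the government account → −$132B.
Net: −206 − 112 + 314 − 201 − 132 = -$337 billion.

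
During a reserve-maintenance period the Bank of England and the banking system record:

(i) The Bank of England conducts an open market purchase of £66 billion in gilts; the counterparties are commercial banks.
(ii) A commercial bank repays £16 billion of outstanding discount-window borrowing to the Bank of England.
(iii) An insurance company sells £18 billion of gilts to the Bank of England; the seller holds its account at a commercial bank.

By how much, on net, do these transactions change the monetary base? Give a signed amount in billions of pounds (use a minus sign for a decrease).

+£68 billion

OMO purchase (from banks) £66 billion: Bank of England balance sheet expands → +£66B.
Discount-window repayment £16 billion: Bank of England balance sheet contracts → −£16B.
Asset purchase (from non-banks) £18 billion: Bank of England balance sheet expands → +£18B.
Net: 66 − 16 + 18 = +£68 billion.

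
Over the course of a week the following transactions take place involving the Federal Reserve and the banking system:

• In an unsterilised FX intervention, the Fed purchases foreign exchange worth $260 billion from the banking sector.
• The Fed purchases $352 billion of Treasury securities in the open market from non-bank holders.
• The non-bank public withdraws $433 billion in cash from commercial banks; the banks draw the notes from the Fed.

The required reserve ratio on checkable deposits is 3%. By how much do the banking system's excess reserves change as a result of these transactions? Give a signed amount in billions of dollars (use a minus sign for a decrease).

FX purchase $260 billion: reserves +$260B, deposits 0.
Asset purchase (from non-banks) $352 billion: reserves +$352B, deposits +$352B.
Currency withdrawal $433 billion: reserves −$433B, deposits −$433B.
Totals: Δreserves = +$179B, Δdeposits = −$81B.
Δrequired reserves = 3% × −$81B = −$2.43B.
Δexcess reserves = Δreserves − Δrequired = +$179B − (−$2.43B) = +$181.43 billion.

+$181.43 billion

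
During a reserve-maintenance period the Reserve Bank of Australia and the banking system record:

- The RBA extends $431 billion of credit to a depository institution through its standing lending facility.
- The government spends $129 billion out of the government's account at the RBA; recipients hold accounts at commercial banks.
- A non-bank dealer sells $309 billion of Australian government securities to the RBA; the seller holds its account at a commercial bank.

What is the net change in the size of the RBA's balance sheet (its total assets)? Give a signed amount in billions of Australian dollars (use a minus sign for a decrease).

+$740 billion

Discount-window loan $431 billion: an RBA asset is acquired → +$431B.
Government spending $129 billion: only the composition of liabilities changes → 0.
Asset purchase (from non-banks) $309 billion: an RBA asset is acquired → +$309B.
Net: 431 + 0 + 309 = +$740 billion.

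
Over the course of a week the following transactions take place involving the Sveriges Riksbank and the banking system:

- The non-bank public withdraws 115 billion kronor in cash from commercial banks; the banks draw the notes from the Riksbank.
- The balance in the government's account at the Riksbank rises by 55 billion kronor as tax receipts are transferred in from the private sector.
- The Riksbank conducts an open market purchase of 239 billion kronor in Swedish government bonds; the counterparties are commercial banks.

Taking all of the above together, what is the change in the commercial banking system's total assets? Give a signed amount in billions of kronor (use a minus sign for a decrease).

Currency withdrawal 115 billion kronor: bank balance sheets shrink → −115B.
Government account inflow 55 billion kronor: bank balance sheets shrink → −55B.
OMO purchase (from banks) 239 billion kronor: just an asset swap on bank balance sheets → 0.
Net: −115 − 55 + 0 = -170 billion.

-170 billion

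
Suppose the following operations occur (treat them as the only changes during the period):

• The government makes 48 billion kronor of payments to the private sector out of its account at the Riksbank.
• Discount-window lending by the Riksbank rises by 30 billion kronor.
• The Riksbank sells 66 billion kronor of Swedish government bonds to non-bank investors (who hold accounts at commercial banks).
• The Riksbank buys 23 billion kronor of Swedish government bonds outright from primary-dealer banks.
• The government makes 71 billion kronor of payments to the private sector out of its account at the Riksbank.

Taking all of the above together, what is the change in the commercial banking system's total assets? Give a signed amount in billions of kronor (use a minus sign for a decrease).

Government spending 48 billion kronor: bank balance sheets expand → +48B.
Discount-window loan 30 billion kronor: bank balance sheets expand → +30B.
Asset sale (to non-banks) 66 billion kronor: bank balance sheets shrink → −66B.
OMO purchase (from banks) 23 billion kronor: just an asset swap on bank balance sheets → 0.
Government spending 71 billion kronor: bank balance sheets expand → +71B.
Net: 48 + 30 − 66 + 0 + 71 = +83 billion.

+83 billion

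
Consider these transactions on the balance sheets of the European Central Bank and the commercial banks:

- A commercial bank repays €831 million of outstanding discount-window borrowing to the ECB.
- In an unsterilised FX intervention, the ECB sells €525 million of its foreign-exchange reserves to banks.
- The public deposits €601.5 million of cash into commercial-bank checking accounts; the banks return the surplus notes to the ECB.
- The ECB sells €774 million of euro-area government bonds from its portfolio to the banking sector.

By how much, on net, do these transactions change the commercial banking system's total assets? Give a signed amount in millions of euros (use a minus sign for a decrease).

-€229.5 million

Discount-window repayment €831 million: bank balance sheets shrink → −€831M.
FX sale €525 million: just an asset swap on bank balance sheets → 0.
Currency deposit €601.5 million: bank balance sheets expand → +€601.5M.
OMO sale (to banks) €774 million: just an asset swap on bank balance sheets → 0.
Net: −831 + 0 + 601.5 + 0 = -€229.5 million.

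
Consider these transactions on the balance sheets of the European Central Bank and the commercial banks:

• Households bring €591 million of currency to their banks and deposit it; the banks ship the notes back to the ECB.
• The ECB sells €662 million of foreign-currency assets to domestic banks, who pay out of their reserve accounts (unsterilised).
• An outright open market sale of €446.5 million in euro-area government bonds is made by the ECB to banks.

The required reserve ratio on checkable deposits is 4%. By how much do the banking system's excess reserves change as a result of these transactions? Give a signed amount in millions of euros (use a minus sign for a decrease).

Currency deposit €591 million: reserves +€591M, deposits +€591M.
FX sale €662 million: reserves −€662M, deposits 0.
OMO sale (to banks) €446.5 million: reserves −€446.5M, deposits 0.
Totals: Δreserves = −€517.5M, Δdeposits = +€591M.
Δrequired reserves = 4% × +€591M = +€23.64M.
Δexcess reserves = Δreserves − Δrequired = −€517.5M − (+€23.64M) = -€541.14 million.

-€541.14 million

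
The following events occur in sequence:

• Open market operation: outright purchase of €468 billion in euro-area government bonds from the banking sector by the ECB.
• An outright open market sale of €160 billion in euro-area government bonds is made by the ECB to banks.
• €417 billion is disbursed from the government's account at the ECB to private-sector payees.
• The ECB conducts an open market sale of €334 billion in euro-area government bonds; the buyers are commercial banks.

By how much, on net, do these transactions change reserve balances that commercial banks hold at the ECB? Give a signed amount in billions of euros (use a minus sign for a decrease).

ECB balance sheet:
  Assets:      Securities −€26B
  Liabilities: Bank reserves +€391B, Government deposits −€417B
Commercial banking system:
  Assets:      Reserves at CB +€391B, Securities +€26B
  Liabilities: Checkable deposits +€417B
So the change in reserve balances that commercial banks hold at the ECB is +€391 billion.

+€391 billion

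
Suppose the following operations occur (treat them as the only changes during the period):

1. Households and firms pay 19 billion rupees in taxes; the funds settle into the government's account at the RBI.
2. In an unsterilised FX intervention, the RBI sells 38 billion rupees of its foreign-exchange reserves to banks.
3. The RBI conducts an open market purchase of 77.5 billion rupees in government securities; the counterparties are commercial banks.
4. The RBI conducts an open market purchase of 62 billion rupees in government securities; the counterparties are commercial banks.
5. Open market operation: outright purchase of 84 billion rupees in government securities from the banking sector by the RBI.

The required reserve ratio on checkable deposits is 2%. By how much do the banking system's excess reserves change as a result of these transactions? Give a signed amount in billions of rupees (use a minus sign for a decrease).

+166.88 billion

Government account inflow 19 billion rupees: reserves −19B, deposits −19B.
FX sale 38 billion rupees: reserves −38B, deposits 0.
OMO purchase (from banks) 77.5 billion rupees: reserves +77.5B, deposits 0.
OMO purchase (from banks) 62 billion rupees: reserves +62B, deposits 0.
OMO purchase (from banks) 84 billion rupees: reserves +84B, deposits 0.
Totals: Δreserves = +166.5B, Δdeposits = −19B.
Δrequired reserves = 2% × −19B = −0.38B.
Δexcess reserves = Δreserves − Δrequired = +166.5B − (−0.38B) = +166.88 billion.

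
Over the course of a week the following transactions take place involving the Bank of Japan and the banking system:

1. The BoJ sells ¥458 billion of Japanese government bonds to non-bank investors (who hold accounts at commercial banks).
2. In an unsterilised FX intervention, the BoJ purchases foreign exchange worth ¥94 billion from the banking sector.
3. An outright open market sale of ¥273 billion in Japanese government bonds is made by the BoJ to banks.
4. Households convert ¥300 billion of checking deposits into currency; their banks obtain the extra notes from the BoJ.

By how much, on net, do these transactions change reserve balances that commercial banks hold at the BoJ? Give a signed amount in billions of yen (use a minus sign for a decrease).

-¥937 billion

Asset sale (to non-banks) ¥458 billion: the non-bank buyers' banks settle from reserves → −¥458B.
FX purchase ¥94 billion: the BoJ pays by crediting reserve accounts → +¥94B.
OMO sale (to banks) ¥273 billion: the buying banks pay out of their reserve balances → −¥273B.
Currency withdrawal ¥300 billion: banks swap reserves for currency → −¥300B.
Net: −458 + 94 − 273 − 300 = -¥937 billion.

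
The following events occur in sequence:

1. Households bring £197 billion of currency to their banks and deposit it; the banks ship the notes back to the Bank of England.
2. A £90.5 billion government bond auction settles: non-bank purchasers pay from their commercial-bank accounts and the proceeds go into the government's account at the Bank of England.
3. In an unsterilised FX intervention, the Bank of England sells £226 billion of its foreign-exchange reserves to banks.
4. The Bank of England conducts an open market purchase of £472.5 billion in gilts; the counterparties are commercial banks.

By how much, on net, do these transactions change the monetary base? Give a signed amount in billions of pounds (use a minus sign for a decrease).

Bank of England balance sheet:
  Assets:      Securities +£472.5B, Foreign assets −£226B
  Liabilities: Bank reserves +£353B, Currency in circulation −£197B, Government deposits +£90.5B
Monetary base = currency + reserves: −£197B + (+£353B) = +£156 billion.

+£156 billion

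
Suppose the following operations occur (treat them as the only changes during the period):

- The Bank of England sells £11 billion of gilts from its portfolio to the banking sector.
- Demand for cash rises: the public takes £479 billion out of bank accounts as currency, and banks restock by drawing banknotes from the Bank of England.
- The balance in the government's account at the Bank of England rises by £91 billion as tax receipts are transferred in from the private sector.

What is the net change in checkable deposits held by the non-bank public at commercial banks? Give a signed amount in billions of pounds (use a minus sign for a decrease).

-£570 billion

OMO sale (to banks) £11 billion: the counterparty is a bank, so public deposits are unchanged → 0.
Currency withdrawal £479 billion: non-bank counterparties' bank balances fall → −£479B.
Government account inflow £91 billion: non-bank counterparties' bank balances fall → −£91B.
Net: 0 − 479 − 91 = -£570 billion.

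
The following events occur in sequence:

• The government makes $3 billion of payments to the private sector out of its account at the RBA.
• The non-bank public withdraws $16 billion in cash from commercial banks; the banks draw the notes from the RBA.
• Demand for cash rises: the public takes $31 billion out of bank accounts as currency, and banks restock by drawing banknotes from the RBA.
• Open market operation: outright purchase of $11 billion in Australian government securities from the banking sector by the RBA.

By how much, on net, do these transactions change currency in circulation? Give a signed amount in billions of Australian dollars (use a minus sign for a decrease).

+$47 billion

RBA balance sheet:
  Assets:      Securities +$11B
  Liabilities: Bank reserves −$33B, Currency in circulation +$47B, Government deposits −$3B
So the change in currency in circulation is +$47 billion.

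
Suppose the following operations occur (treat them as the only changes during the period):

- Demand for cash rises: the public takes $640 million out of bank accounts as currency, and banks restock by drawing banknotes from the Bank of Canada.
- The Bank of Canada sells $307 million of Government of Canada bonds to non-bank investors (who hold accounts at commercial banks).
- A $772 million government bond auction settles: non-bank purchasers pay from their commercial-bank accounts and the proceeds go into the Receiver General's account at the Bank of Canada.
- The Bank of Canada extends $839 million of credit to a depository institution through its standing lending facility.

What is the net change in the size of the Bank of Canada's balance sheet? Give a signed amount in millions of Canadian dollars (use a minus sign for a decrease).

Currency withdrawal $640 million: only the composition of liabilities changes → 0.
Asset sale (to non-banks) $307 million: a Bank of Canada asset is shed → −$307M.
Government account inflow $772 million: only the composition of liabilities changes → 0.
Discount-window loan $839 million: a Bank of Canada asset is acquired → +$839M.
Net: 0 − 307 + 0 + 839 = +$532 million.

+$532 million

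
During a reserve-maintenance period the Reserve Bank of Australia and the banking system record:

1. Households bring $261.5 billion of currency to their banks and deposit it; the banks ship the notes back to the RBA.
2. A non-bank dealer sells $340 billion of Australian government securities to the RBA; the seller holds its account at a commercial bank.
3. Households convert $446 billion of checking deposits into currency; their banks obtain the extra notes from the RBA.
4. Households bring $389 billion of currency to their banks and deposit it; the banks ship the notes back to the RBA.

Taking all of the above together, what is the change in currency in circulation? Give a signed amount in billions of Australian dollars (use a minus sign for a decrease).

-$204.5 billion

RBA balance sheet:
  Assets:      Securities +$340B
  Liabilities: Bank reserves +$544.5B, Currency in circulation −$204.5B
So the change in currency in circulation is -$204.5 billion.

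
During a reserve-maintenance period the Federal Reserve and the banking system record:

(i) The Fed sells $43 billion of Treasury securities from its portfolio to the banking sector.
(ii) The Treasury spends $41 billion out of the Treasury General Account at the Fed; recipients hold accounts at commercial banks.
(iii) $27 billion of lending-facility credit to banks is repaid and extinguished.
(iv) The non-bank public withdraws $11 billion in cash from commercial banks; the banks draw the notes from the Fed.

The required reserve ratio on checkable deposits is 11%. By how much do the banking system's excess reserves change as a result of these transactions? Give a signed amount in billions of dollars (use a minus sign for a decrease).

OMO sale (to banks) $43 billion: reserves −$43B, deposits 0.
Government spending $41 billion: reserves +$41B, deposits +$41B.
Discount-window repayment $27 billion: reserves −$27B, deposits 0.
Currency withdrawal $11 billion: reserves −$11B, deposits −$11B.
Totals: Δreserves = −$40B, Δdeposits = +$30B.
Δrequired reserves = 11% × +$30B = +$3.3B.
Δexcess reserves = Δreserves − Δrequired = −$40B − (+$3.3B) = -$43.3 billion.

-$43.3 billion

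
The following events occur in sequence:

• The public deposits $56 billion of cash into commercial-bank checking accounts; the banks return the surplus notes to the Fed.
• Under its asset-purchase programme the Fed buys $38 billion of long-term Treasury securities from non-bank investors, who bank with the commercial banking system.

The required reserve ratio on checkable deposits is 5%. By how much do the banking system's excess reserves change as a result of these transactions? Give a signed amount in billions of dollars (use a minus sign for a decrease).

Currency deposit $56 billion: reserves +$56B, deposits +$56B.
Asset purchase (from non-banks) $38 billion: reserves +$38B, deposits +$38B.
Totals: Δreserves = +$94B, Δdeposits = +$94B.
Δrequired reserves = 5% × +$94B = +$4.7B.
Δexcess reserves = Δreserves − Δrequired = +$94B − (+$4.7B) = +$89.3 billion.

+$89.3 billion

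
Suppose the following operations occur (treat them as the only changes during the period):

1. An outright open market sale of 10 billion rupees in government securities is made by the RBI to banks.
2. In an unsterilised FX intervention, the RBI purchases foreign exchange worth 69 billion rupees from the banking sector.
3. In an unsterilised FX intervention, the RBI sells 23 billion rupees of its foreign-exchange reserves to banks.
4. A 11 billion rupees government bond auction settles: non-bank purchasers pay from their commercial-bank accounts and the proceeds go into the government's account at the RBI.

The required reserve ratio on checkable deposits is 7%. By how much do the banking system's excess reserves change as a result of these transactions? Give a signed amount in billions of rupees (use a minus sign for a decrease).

OMO sale (to banks) 10 billion rupees: reserves −10B, deposits 0.
FX purchase 69 billion rupees: reserves +69B, deposits 0.
FX sale 23 billion rupees: reserves −23B, deposits 0.
Government account inflow 11 billion rupees: reserves −11B, deposits −11B.
Totals: Δreserves = +25B, Δdeposits = −11B.
Δrequired reserves = 7% × −11B = −0.77B.
Δexcess reserves = Δreserves − Δrequired = +25B − (−0.77B) = +25.77 billion.

+25.77 billion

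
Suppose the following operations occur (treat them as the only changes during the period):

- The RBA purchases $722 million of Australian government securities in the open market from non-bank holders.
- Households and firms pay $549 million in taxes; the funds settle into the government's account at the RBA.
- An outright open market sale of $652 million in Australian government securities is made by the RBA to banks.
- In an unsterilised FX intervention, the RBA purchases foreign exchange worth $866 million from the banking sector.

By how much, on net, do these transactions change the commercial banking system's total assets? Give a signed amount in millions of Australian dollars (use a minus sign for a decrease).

Asset purchase (from non-banks) $722 million: bank balance sheets expand → +$722M.
Government account inflow $549 million: bank balance sheets shrink → −$549M.
OMO sale (to banks) $652 million: just an asset swap on bank balance sheets → 0.
FX purchase $866 million: just an asset swap on bank balance sheets → 0.
Net: 722 − 549 + 0 + 0 = +$173 million.

+$173 million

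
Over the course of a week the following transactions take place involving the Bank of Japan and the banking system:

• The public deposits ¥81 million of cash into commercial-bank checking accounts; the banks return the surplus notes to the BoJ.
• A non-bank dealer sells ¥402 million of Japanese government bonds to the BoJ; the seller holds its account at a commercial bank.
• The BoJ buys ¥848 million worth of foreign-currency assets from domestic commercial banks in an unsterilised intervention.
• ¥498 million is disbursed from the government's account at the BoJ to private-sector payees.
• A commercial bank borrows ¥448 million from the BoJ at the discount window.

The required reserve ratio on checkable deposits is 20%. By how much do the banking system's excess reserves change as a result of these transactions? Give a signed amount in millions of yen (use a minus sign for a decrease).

+¥2080.8 million

Currency deposit ¥81 million: reserves +¥81M, deposits +¥81M.
Asset purchase (from non-banks) ¥402 million: reserves +¥402M, deposits +¥402M.
FX purchase ¥848 million: reserves +¥848M, deposits 0.
Government spending ¥498 million: reserves +¥498M, deposits +¥498M.
Discount-window loan ¥448 million: reserves +¥448M, deposits 0.
Totals: Δreserves = +¥2277M, Δdeposits = +¥981M.
Δrequired reserves = 20% × +¥981M = +¥196.2M.
Δexcess reserves = Δreserves − Δrequired = +¥2277M − (+¥196.2M) = +¥2080.8 million.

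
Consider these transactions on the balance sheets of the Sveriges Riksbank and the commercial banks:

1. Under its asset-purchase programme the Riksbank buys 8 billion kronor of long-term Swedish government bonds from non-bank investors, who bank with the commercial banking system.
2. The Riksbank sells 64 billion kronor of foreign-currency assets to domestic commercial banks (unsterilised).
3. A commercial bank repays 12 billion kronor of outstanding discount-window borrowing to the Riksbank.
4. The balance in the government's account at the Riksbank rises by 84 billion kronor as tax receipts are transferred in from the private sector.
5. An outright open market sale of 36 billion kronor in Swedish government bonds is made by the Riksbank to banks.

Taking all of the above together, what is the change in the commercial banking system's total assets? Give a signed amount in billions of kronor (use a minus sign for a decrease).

Asset purchase (from non-banks) 8 billion kronor: bank balance sheets expand → +8B.
FX sale 64 billion kronor: just an asset swap on bank balance sheets → 0.
Discount-window repayment 12 billion kronor: bank balance sheets shrink → −12B.
Government account inflow 84 billion kronor: bank balance sheets shrink → −84B.
OMO sale (to banks) 36 billion kronor: just an asset swap on bank balance sheets → 0.
Net: 8 + 0 − 12 − 84 + 0 = -88 billion.

-88 billion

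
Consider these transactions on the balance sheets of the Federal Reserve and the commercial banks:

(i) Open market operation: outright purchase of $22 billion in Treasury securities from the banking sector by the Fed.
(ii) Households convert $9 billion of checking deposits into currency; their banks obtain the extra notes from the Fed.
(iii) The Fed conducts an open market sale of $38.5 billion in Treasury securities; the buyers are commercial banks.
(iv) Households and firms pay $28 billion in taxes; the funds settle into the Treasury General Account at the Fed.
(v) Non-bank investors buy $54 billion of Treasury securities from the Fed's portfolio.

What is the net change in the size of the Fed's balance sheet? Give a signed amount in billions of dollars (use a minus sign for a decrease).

Fed balance sheet:
  Assets:      Securities −$70.5B
  Liabilities: Bank reserves −$107.5B, Currency in circulation +$9B, Government deposits +$28B
Change in total Fed assets = -$70.5 billion.

-$70.5 billion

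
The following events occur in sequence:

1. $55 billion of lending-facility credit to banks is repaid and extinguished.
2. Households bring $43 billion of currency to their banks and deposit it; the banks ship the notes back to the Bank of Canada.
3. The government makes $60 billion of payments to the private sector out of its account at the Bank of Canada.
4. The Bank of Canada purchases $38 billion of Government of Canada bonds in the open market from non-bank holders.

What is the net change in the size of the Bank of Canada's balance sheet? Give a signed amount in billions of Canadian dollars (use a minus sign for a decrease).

-$17 billion

Bank of Canada balance sheet:
  Assets:      Securities +$38B, Loans to banks −$55B
  Liabilities: Bank reserves +$86B, Currency in circulation −$43B, Government deposits −$60B
Change in total Bank of Canada assets = -$17 billion.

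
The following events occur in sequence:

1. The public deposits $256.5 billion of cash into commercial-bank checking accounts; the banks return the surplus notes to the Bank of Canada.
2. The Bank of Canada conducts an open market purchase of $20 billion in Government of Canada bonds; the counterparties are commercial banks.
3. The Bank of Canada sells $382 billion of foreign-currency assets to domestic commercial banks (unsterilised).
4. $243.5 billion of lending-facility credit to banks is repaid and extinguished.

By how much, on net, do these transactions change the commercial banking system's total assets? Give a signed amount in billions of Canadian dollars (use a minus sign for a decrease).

+$13 billion

Currency deposit $256.5 billion: bank balance sheets expand → +$256.5B.
OMO purchase (from banks) $20 billion: just an asset swap on bank balance sheets → 0.
FX sale $382 billion: just an asset swap on bank balance sheets → 0.
Discount-window repayment $243.5 billion: bank balance sheets shrink → −$243.5B.
Net: 256.5 + 0 + 0 − 243.5 = +$13 billion.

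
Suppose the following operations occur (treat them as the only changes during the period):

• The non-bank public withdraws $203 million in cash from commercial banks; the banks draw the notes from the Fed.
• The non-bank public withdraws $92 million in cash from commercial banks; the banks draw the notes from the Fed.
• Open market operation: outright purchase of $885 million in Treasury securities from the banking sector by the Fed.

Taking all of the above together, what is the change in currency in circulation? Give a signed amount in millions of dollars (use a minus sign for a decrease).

Fed balance sheet:
  Assets:      Securities +$885M
  Liabilities: Bank reserves +$590M, Currency in circulation +$295M
So the change in currency in circulation is +$295 million.

+$295 million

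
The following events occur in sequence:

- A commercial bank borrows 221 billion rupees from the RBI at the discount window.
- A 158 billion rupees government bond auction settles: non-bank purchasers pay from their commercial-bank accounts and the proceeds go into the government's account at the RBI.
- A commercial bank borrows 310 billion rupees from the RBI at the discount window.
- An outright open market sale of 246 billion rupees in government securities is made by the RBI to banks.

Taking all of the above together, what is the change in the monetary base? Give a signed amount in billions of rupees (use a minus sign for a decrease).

+127 billion

RBI balance sheet:
  Assets:      Securities −246B, Loans to banks +531B
  Liabilities: Bank reserves +127B, Government deposits +158B
Monetary base = currency + reserves: 0 + (+127B) = +127 billion.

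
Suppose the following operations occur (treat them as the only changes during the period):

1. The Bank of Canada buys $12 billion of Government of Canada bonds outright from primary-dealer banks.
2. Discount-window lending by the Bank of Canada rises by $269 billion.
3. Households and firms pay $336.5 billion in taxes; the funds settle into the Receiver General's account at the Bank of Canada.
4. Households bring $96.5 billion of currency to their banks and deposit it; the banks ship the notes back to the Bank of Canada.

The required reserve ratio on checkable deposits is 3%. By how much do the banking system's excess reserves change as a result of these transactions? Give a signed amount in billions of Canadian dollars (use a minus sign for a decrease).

+$48.2 billion

OMO purchase (from banks) $12 billion: reserves +$12B, deposits 0.
Discount-window loan $269 billion: reserves +$269B, deposits 0.
Government account inflow $336.5 billion: reserves −$336.5B, deposits −$336.5B.
Currency deposit $96.5 billion: reserves +$96.5B, deposits +$96.5B.
Totals: Δreserves = +$41B, Δdeposits = −$240B.
Δrequired reserves = 3% × −$240B = −$7.2B.
Δexcess reserves = Δreserves − Δrequired = +$41B − (−$7.2B) = +$48.2 billion.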